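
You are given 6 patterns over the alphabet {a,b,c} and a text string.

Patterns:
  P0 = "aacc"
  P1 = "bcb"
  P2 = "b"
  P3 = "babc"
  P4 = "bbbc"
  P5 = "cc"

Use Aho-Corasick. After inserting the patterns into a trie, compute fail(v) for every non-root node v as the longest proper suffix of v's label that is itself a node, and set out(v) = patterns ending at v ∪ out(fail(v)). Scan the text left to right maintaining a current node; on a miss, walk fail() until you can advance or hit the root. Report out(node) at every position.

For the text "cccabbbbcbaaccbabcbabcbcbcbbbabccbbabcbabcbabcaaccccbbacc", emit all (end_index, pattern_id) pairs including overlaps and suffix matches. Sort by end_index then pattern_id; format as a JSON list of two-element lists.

Build automaton:
Trie nodes:
  n0 'ε': a→1 b→5 c→14
  n1 'a': a→2
  n2 'aa': c→3
  n3 'aac': c→4
  n4 'aacc': ·  ←P0
  n5 'b': a→8 b→11 c→6  ←P2
  n6 'bc': b→7
  n7 'bcb': ·  ←P1
  n8 'ba': b→9
  n9 'bab': c→10
  n10 'babc': ·  ←P3
  n11 'bb': b→12
  n12 'bbb': c→13
  n13 'bbbc': ·  ←P4
  n14 'c': c→15
  n15 'cc': ·  ←P5

BFS fail/out derivation:
  n1('a'): parent n0 fail=0; on 'a' 0 → fail=0;  out ∅∪∅=∅
  n5('b'): parent n0 fail=0; on 'b' 0 → fail=0;  out {2}∪∅={2}
  n14('c'): parent n0 fail=0; on 'c' 0 → fail=0;  out ∅∪∅=∅
  n2('aa'): parent n1 fail=0; on 'a' 0 → fail=1;  out ∅∪∅=∅
  n6('bc'): parent n5 fail=0; on 'c' 0 → fail=14;  out ∅∪∅=∅
  n8('ba'): parent n5 fail=0; on 'a' 0 → fail=1;  out ∅∪∅=∅
  n11('bb'): parent n5 fail=0; on 'b' 0 → fail=5;  out ∅∪{2}={2}
  n15('cc'): parent n14 fail=0; on 'c' 0 → fail=14;  out {5}∪∅={5}
  n3('aac'): parent n2 fail=1; on 'c' 1→0 → fail=14;  out ∅∪∅=∅
  n7('bcb'): parent n6 fail=14; on 'b' 14→0 → fail=5;  out {1}∪{2}={1,2}
  n9('bab'): parent n8 fail=1; on 'b' 1→0 → fail=5;  out ∅∪{2}={2}
  n12('bbb'): parent n11 fail=5; on 'b' 5 → fail=11;  out ∅∪{2}={2}
  n4('aacc'): parent n3 fail=14; on 'c' 14 → fail=15;  out {0}∪{5}={0,5}
  n10('babc'): parent n9 fail=5; on 'c' 5 → fail=6;  out {3}∪∅={3}
  n13('bbbc'): parent n12 fail=11; on 'c' 11→5 → fail=6;  out {4}∪∅={4}

Text stream:
[0] read 'c'  n0⇒n14
[1] read 'c'  n14⇒n15  emit P5@[0:1]
[2] read 'c'  n15⇒n15 (via fail)  emit P5@[1:2]
[3] read 'a'  n15⇒n1 (via fail)
[4] read 'b'  n1⇒n5 (via fail)  emit P2@[4:4]
[5] read 'b'  n5⇒n11  emit P2@[5:5]
[6] read 'b'  n11⇒n12  emit P2@[6:6]
[7] read 'b'  n12⇒n12 (via fail)  emit P2@[7:7]
[8] read 'c'  n12⇒n13  emit P4@[5:8]
[9] read 'b'  n13⇒n7 (via fail)  emit P1@[7:9],P2@[9:9]
[10] read 'a'  n7⇒n8 (via fail)
[11] read 'a'  n8⇒n2 (via fail)
[12] read 'c'  n2⇒n3
[13] read 'c'  n3⇒n4  emit P0@[10:13],P5@[12:13]
[14] read 'b'  n4⇒n5 (via fail)  emit P2@[14:14]
[15] read 'a'  n5⇒n8
[16] read 'b'  n8⇒n9  emit P2@[16:16]
[17] read 'c'  n9⇒n10  emit P3@[14:17]
[18] read 'b'  n10⇒n7 (via fail)  emit P1@[16:18],P2@[18:18]
[19] read 'a'  n7⇒n8 (via fail)
[20] read 'b'  n8⇒n9  emit P2@[20:20]
[21] read 'c'  n9⇒n10  emit P3@[18:21]
[22] read 'b'  n10⇒n7 (via fail)  emit P1@[20:22],P2@[22:22]
[23] read 'c'  n7⇒n6 (via fail)
[24] read 'b'  n6⇒n7  emit P1@[22:24],P2@[24:24]
[25] read 'c'  n7⇒n6 (via fail)
[26] read 'b'  n6⇒n7  emit P1@[24:26],P2@[26:26]
[27] read 'b'  n7⇒n11 (via fail)  emit P2@[27:27]
[28] read 'b'  n11⇒n12  emit P2@[28:28]
[29] read 'a'  n12⇒n8 (via fail)
[30] read 'b'  n8⇒n9  emit P2@[30:30]
[31] read 'c'  n9⇒n10  emit P3@[28:31]
[32] read 'c'  n10⇒n15 (via fail)  emit P5@[31:32]
[33] read 'b'  n15⇒n5 (via fail)  emit P2@[33:33]
[34] read 'b'  n5⇒n11  emit P2@[34:34]
[35] read 'a'  n11⇒n8 (via fail)
[36] read 'b'  n8⇒n9  emit P2@[36:36]
[37] read 'c'  n9⇒n10  emit P3@[34:37]
[38] read 'b'  n10⇒n7 (via fail)  emit P1@[36:38],P2@[38:38]
[39] read 'a'  n7⇒n8 (via fail)
[40] read 'b'  n8⇒n9  emit P2@[40:40]
[41] read 'c'  n9⇒n10  emit P3@[38:41]
[42] read 'b'  n10⇒n7 (via fail)  emit P1@[40:42],P2@[42:42]
[43] read 'a'  n7⇒n8 (via fail)
[44] read 'b'  n8⇒n9  emit P2@[44:44]
[45] read 'c'  n9⇒n10  emit P3@[42:45]
[46] read 'a'  n10⇒n1 (via fail)
[47] read 'a'  n1⇒n2
[48] read 'c'  n2⇒n3
[49] read 'c'  n3⇒n4  emit P0@[46:49],P5@[48:49]
[50] read 'c'  n4⇒n15 (via fail)  emit P5@[49:50]
[51] read 'c'  n15⇒n15 (via fail)  emit P5@[50:51]
[52] read 'b'  n15⇒n5 (via fail)  emit P2@[52:52]
[53] read 'b'  n5⇒n11  emit P2@[53:53]
[54] read 'a'  n11⇒n8 (via fail)
[55] read 'c'  n8⇒n14 (via fail)
[56] read 'c'  n14⇒n15  emit P5@[55:56]

All matches (sorted): [[1,5],[2,5],[4,2],[5,2],[6,2],[7,2],[8,4],[9,1],[9,2],[13,0],[13,5],[14,2],[16,2],[17,3],[18,1],[18,2],[20,2],[21,3],[22,1],[22,2],[24,1],[24,2],[26,1],[26,2],[27,2],[28,2],[30,2],[31,3],[32,5],[33,2],[34,2],[36,2],[37,3],[38,1],[38,2],[40,2],[41,3],[42,1],[42,2],[44,2],[45,3],[49,0],[49,5],[50,5],[51,5],[52,2],[53,2],[56,5]]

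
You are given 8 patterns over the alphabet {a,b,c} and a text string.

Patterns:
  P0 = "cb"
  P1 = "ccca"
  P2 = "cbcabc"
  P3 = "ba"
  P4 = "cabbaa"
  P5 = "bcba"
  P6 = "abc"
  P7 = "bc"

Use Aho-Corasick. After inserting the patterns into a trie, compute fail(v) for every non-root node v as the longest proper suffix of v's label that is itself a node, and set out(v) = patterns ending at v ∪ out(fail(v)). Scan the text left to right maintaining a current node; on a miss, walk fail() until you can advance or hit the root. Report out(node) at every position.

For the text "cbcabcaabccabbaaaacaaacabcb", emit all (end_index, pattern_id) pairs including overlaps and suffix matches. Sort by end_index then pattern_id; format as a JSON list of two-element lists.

Construct AC machine:
Trie (insert patterns):
  n0 'ε': a→20 b→10 c→1
  n1 'c': a→12 b→2 c→3
  n2 'cb': c→6  ←P0
  n3 'cc': c→4
  n4 'ccc': a→5
  n5 'ccca': ·  ←P1
  n6 'cbc': a→7
  n7 'cbca': b→8
  n8 'cbcab': c→9
  n9 'cbcabc': ·  ←P2
  n10 'b': a→11 c→17
  n11 'ba': ·  ←P3
  n12 'ca': b→13
  n13 'cab': b→14
  n14 'cabb': a→15
  n15 'cabba': a→16
  n16 'cabbaa': ·  ←P4
  n17 'bc': b→18  ←P7
  n18 'bcb': a→19
  n19 'bcba': ·  ←P5
  n20 'a': b→21
  n21 'ab': c→22
  n22 'abc': ·  ←P6

Failure links (BFS by depth):
  n1('c'): parent n0 fail=0; on 'c' 0 → fail=0;  out ∅∪∅=∅
  n10('b'): parent n0 fail=0; on 'b' 0 → fail=0;  out ∅∪∅=∅
  n20('a'): parent n0 fail=0; on 'a' 0 → fail=0;  out ∅∪∅=∅
  n2('cb'): parent n1 fail=0; on 'b' 0 → fail=10;  out {0}∪∅={0}
  n3('cc'): parent n1 fail=0; on 'c' 0 → fail=1;  out ∅∪∅=∅
  n11('ba'): parent n10 fail=0; on 'a' 0 → fail=20;  out {3}∪∅={3}
  n12('ca'): parent n1 fail=0; on 'a' 0 → fail=20;  out ∅∪∅=∅
  n17('bc'): parent n10 fail=0; on 'c' 0 → fail=1;  out {7}∪∅={7}
  n21('ab'): parent n20 fail=0; on 'b' 0 → fail=10;  out ∅∪∅=∅
  n4('ccc'): parent n3 fail=1; on 'c' 1 → fail=3;  out ∅∪∅=∅
  n6('cbc'): parent n2 fail=10; on 'c' 10 → fail=17;  out ∅∪{7}={7}
  n13('cab'): parent n12 fail=20; on 'b' 20 → fail=21;  out ∅∪∅=∅
  n18('bcb'): parent n17 fail=1; on 'b' 1 → fail=2;  out ∅∪{0}={0}
  n22('abc'): parent n21 fail=10; on 'c' 10 → fail=17;  out {6}∪{7}={6,7}
  n5('ccca'): parent n4 fail=3; on 'a' 3→1 → fail=12;  out {1}∪∅={1}
  n7('cbca'): parent n6 fail=17; on 'a' 17→1 → fail=12;  out ∅∪∅=∅
  n14('cabb'): parent n13 fail=21; on 'b' 21→10→0 → fail=10;  out ∅∪∅=∅
  n19('bcba'): parent n18 fail=2; on 'a' 2→10 → fail=11;  out {5}∪{3}={3,5}
  n8('cbcab'): parent n7 fail=12; on 'b' 12 → fail=13;  out ∅∪∅=∅
  n15('cabba'): parent n14 fail=10; on 'a' 10 → fail=11;  out ∅∪{3}={3}
  n9('cbcabc'): parent n8 fail=13; on 'c' 13→21 → fail=22;  out {2}∪{6,7}={2,6,7}
  n16('cabbaa'): parent n15 fail=11; on 'a' 11→20→0 → fail=20;  out {4}∪∅={4}

Scan:
i=0 'c': node 0→1
i=1 'b': node 1→2  → match P0@[0:1]
i=2 'c': node 2→6  → match P7@[1:2]
i=3 'a': node 6→7
i=4 'b': node 7→8
i=5 'c': node 8→9  → match P2@[0:5],P6@[3:5],P7@[4:5]
i=6 'a': node 9→12 (fail-walked)
i=7 'a': node 12→20 (fail-walked)
i=8 'b': node 20→21
i=9 'c': node 21→22  → match P6@[7:9],P7@[8:9]
i=10 'c': node 22→3 (fail-walked)
i=11 'a': node 3→12 (fail-walked)
i=12 'b': node 12→13
i=13 'b': node 13→14
i=14 'a': node 14→15  → match P3@[13:14]
i=15 'a': node 15→16  → match P4@[10:15]
i=16 'a': node 16→20 (fail-walked)
i=17 'a': node 20→20 (fail-walked)
i=18 'c': node 20→1 (fail-walked)
i=19 'a': node 1→12
i=20 'a': node 12→20 (fail-walked)
i=21 'a': node 20→20 (fail-walked)
i=22 'c': node 20→1 (fail-walked)
i=23 'a': node 1→12
i=24 'b': node 12→13
i=25 'c': node 13→22 (fail-walked)  → match P6@[23:25],P7@[24:25]
i=26 'b': node 22→18 (fail-walked)  → match P0@[25:26]

Result: [[1,0],[2,7],[5,2],[5,6],[5,7],[9,6],[9,7],[14,3],[15,4],[25,6],[25,7],[26,0]]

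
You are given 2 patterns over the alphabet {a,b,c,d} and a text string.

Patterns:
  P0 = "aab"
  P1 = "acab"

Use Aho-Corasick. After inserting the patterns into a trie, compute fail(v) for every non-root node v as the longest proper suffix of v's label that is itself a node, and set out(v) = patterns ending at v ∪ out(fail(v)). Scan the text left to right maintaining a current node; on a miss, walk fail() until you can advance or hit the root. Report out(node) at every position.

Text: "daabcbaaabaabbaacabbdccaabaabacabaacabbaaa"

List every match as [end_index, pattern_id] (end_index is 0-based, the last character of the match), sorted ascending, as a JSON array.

Build automaton:
Trie nodes:
  0='ε' goto a→1
  1='a' goto a→2 c→4
  2='aa' goto b→3
  3='aab' goto ·  ←P0
  4='ac' goto a→5
  5='aca' goto b→6
  6='acab' goto ·  ←P1

BFS fail/out derivation:
  n1('a'): parent n0 fail=0; on 'a' 0 → fail=0;  out ∅∪∅=∅
  n2('aa'): parent n1 fail=0; on 'a' 0 → fail=1;  out ∅∪∅=∅
  n4('ac'): parent n1 fail=0; on 'c' 0 → fail=0;  out ∅∪∅=∅
  n3('aab'): parent n2 fail=1; on 'b' 1→0 → fail=0;  out {0}∪∅={0}
  n5('aca'): parent n4 fail=0; on 'a' 0 → fail=1;  out ∅∪∅=∅
  n6('acab'): parent n5 fail=1; on 'b' 1→0 → fail=0;  out {1}∪∅={1}

Run:
[0] read 'd'  n0⇒n0
[1] read 'a'  n0⇒n1
[2] read 'a'  n1⇒n2
[3] read 'b'  n2⇒n3  ** P0@[1:3]
[4] read 'c'  n3⇒n0 (fail-walked)
[5] read 'b'  n0⇒n0
[6] read 'a'  n0⇒n1
[7] read 'a'  n1⇒n2
[8] read 'a'  n2⇒n2 (fail-walked)
[9] read 'b'  n2⇒n3  ** P0@[7:9]
[10] read 'a'  n3⇒n1 (fail-walked)
[11] read 'a'  n1⇒n2
[12] read 'b'  n2⇒n3  ** P0@[10:12]
[13] read 'b'  n3⇒n0 (fail-walked)
[14] read 'a'  n0⇒n1
[15] read 'a'  n1⇒n2
[16] read 'c'  n2⇒n4 (fail-walked)
[17] read 'a'  n4⇒n5
[18] read 'b'  n5⇒n6  ** P1@[15:18]
[19] read 'b'  n6⇒n0 (fail-walked)
[20] read 'd'  n0⇒n0
[21] read 'c'  n0⇒n0
[22] read 'c'  n0⇒n0
[23] read 'a'  n0⇒n1
[24] read 'a'  n1⇒n2
[25] read 'b'  n2⇒n3  ** P0@[23:25]
[26] read 'a'  n3⇒n1 (fail-walked)
[27] read 'a'  n1⇒n2
[28] read 'b'  n2⇒n3  ** P0@[26:28]
[29] read 'a'  n3⇒n1 (fail-walked)
[30] read 'c'  n1⇒n4
[31] read 'a'  n4⇒n5
[32] read 'b'  n5⇒n6  ** P1@[29:32]
[33] read 'a'  n6⇒n1 (fail-walked)
[34] read 'a'  n1⇒n2
[35] read 'c'  n2⇒n4 (fail-walked)
[36] read 'a'  n4⇒n5
[37] read 'b'  n5⇒n6  ** P1@[34:37]
[38] read 'b'  n6⇒n0 (fail-walked)
[39] read 'a'  n0⇒n1
[40] read 'a'  n1⇒n2
[41] read 'a'  n2⇒n2 (fail-walked)

Result: [[3,0],[9,0],[12,0],[18,1],[25,0],[28,0],[32,1],[37,1]]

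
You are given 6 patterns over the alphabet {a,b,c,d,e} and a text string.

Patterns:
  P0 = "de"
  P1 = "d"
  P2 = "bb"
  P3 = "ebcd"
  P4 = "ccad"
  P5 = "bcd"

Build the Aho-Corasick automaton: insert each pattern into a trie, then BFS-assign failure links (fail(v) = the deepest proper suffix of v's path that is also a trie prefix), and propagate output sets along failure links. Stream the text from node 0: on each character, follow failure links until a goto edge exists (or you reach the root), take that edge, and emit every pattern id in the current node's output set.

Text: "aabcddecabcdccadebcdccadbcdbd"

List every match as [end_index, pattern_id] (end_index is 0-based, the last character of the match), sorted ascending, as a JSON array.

Build automaton:
Trie (insert patterns):
  n0 'ε': b→3 c→9 d→1 e→5
  n1 'd': e→2  ←P1
  n2 'de': ·  ←P0
  n3 'b': b→4 c→13
  n4 'bb': ·  ←P2
  n5 'e': b→6
  n6 'eb': c→7
  n7 'ebc': d→8
  n8 'ebcd': ·  ←P3
  n9 'c': c→10
  n10 'cc': a→11
  n11 'cca': d→12
  n12 'ccad': ·  ←P4
  n13 'bc': d→14
  n14 'bcd': ·  ←P5

Failure links (BFS by depth):
  n1('d'): parent n0 fail=0; on 'd' 0 → fail=0;  out {1}∪∅={1}
  n3('b'): parent n0 fail=0; on 'b' 0 → fail=0;  out ∅∪∅=∅
  n5('e'): parent n0 fail=0; on 'e' 0 → fail=0;  out ∅∪∅=∅
  n9('c'): parent n0 fail=0; on 'c' 0 → fail=0;  out ∅∪∅=∅
  n2('de'): parent n1 fail=0; on 'e' 0 → fail=5;  out {0}∪∅={0}
  n4('bb'): parent n3 fail=0; on 'b' 0 → fail=3;  out {2}∪∅={2}
  n6('eb'): parent n5 fail=0; on 'b' 0 → fail=3;  out ∅∪∅=∅
  n10('cc'): parent n9 fail=0; on 'c' 0 → fail=9;  out ∅∪∅=∅
  n13('bc'): parent n3 fail=0; on 'c' 0 → fail=9;  out ∅∪∅=∅
  n7('ebc'): parent n6 fail=3; on 'c' 3 → fail=13;  out ∅∪∅=∅
  n11('cca'): parent n10 fail=9; on 'a' 9→0 → fail=0;  out ∅∪∅=∅
  n14('bcd'): parent n13 fail=9; on 'd' 9→0 → fail=1;  out {5}∪{1}={1,5}
  n8('ebcd'): parent n7 fail=13; on 'd' 13 → fail=14;  out {3}∪{1,5}={1,3,5}
  n12('ccad'): parent n11 fail=0; on 'd' 0 → fail=1;  out {4}∪{1}={1,4}

Scan:
pos 0 'a': at 0
pos 1 'a': at 0
pos 2 'b': at 3
pos 3 'c': at 13
pos 4 'd': at 14  ** P1@[4:4],P5@[2:4]
pos 5 'd': at 1 (fail-walked)  ** P1@[5:5]
pos 6 'e': at 2  ** P0@[5:6]
pos 7 'c': at 9 (fail-walked)
pos 8 'a': at 0 (fail-walked)
pos 9 'b': at 3
pos 10 'c': at 13
pos 11 'd': at 14  ** P1@[11:11],P5@[9:11]
pos 12 'c': at 9 (fail-walked)
pos 13 'c': at 10
pos 14 'a': at 11
pos 15 'd': at 12  ** P1@[15:15],P4@[12:15]
pos 16 'e': at 2 (fail-walked)  ** P0@[15:16]
pos 17 'b': at 6 (fail-walked)
pos 18 'c': at 7
pos 19 'd': at 8  ** P1@[19:19],P3@[16:19],P5@[17:19]
pos 20 'c': at 9 (fail-walked)
pos 21 'c': at 10
pos 22 'a': at 11
pos 23 'd': at 12  ** P1@[23:23],P4@[20:23]
pos 24 'b': at 3 (fail-walked)
pos 25 'c': at 13
pos 26 'd': at 14  ** P1@[26:26],P5@[24:26]
pos 27 'b': at 3 (fail-walked)
pos 28 'd': at 1 (fail-walked)  ** P1@[28:28]

Matches: [[4,1],[4,5],[5,1],[6,0],[11,1],[11,5],[15,1],[15,4],[16,0],[19,1],[19,3],[19,5],[23,1],[23,4],[26,1],[26,5],[28,1]]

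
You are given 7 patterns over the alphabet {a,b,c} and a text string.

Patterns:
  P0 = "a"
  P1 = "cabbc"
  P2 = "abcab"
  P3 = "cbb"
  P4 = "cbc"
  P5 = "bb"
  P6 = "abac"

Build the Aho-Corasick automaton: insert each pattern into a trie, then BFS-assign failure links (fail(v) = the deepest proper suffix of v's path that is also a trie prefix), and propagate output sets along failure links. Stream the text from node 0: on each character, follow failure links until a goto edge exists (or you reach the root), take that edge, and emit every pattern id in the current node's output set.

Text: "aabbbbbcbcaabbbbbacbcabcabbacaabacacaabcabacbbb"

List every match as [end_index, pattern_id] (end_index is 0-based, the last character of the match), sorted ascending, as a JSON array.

Build automaton:
Trie nodes:
  n0 'ε': a→1 b→14 c→2
  n1 'a': b→7  ←P0
  n2 'c': a→3 b→11
  n3 'ca': b→4
  n4 'cab': b→5
  n5 'cabb': c→6
  n6 'cabbc': ·  ←P1
  n7 'ab': a→16 c→8
  n8 'abc': a→9
  n9 'abca': b→10
  n10 'abcab': ·  ←P2
  n11 'cb': b→12 c→13
  n12 'cbb': ·  ←P3
  n13 'cbc': ·  ←P4
  n14 'b': b→15
  n15 'bb': ·  ←P5
  n16 'aba': c→17
  n17 'abac': ·  ←P6

Failure links (BFS by depth):
  n1('a'): parent n0 fail=0; on 'a' 0 → fail=0;  out {0}∪∅={0}
  n2('c'): parent n0 fail=0; on 'c' 0 → fail=0;  out ∅∪∅=∅
  n14('b'): parent n0 fail=0; on 'b' 0 → fail=0;  out ∅∪∅=∅
  n3('ca'): parent n2 fail=0; on 'a' 0 → fail=1;  out ∅∪{0}={0}
  n7('ab'): parent n1 fail=0; on 'b' 0 → fail=14;  out ∅∪∅=∅
  n11('cb'): parent n2 fail=0; on 'b' 0 → fail=14;  out ∅∪∅=∅
  n15('bb'): parent n14 fail=0; on 'b' 0 → fail=14;  out {5}∪∅={5}
  n4('cab'): parent n3 fail=1; on 'b' 1 → fail=7;  out ∅∪∅=∅
  n8('abc'): parent n7 fail=14; on 'c' 14→0 → fail=2;  out ∅∪∅=∅
  n12('cbb'): parent n11 fail=14; on 'b' 14 → fail=15;  out {3}∪{5}={3,5}
  n13('cbc'): parent n11 fail=14; on 'c' 14→0 → fail=2;  out {4}∪∅={4}
  n16('aba'): parent n7 fail=14; on 'a' 14→0 → fail=1;  out ∅∪{0}={0}
  n5('cabb'): parent n4 fail=7; on 'b' 7→14 → fail=15;  out ∅∪{5}={5}
  n9('abca'): parent n8 fail=2; on 'a' 2 → fail=3;  out ∅∪{0}={0}
  n17('abac'): parent n16 fail=1; on 'c' 1→0 → fail=2;  out {6}∪∅={6}
  n6('cabbc'): parent n5 fail=15; on 'c' 15→14→0 → fail=2;  out {1}∪∅={1}
  n10('abcab'): parent n9 fail=3; on 'b' 3 → fail=4;  out {2}∪∅={2}

Text stream:
i=0 'a': node 0→1  emit P0@[0:0]
i=1 'a': node 1→1 (fail-walked)  emit P0@[1:1]
i=2 'b': node 1→7
i=3 'b': node 7→15 (fail-walked)  emit P5@[2:3]
i=4 'b': node 15→15 (fail-walked)  emit P5@[3:4]
i=5 'b': node 15→15 (fail-walked)  emit P5@[4:5]
i=6 'b': node 15→15 (fail-walked)  emit P5@[5:6]
i=7 'c': node 15→2 (fail-walked)
i=8 'b': node 2→11
i=9 'c': node 11→13  emit P4@[7:9]
i=10 'a': node 13→3 (fail-walked)  emit P0@[10:10]
i=11 'a': node 3→1 (fail-walked)  emit P0@[11:11]
i=12 'b': node 1→7
i=13 'b': node 7→15 (fail-walked)  emit P5@[12:13]
i=14 'b': node 15→15 (fail-walked)  emit P5@[13:14]
i=15 'b': node 15→15 (fail-walked)  emit P5@[14:15]
i=16 'b': node 15→15 (fail-walked)  emit P5@[15:16]
i=17 'a': node 15→1 (fail-walked)  emit P0@[17:17]
i=18 'c': node 1→2 (fail-walked)
i=19 'b': node 2→11
i=20 'c': node 11→13  emit P4@[18:20]
i=21 'a': node 13→3 (fail-walked)  emit P0@[21:21]
i=22 'b': node 3→4
i=23 'c': node 4→8 (fail-walked)
i=24 'a': node 8→9  emit P0@[24:24]
i=25 'b': node 9→10  emit P2@[21:25]
i=26 'b': node 10→5 (fail-walked)  emit P5@[25:26]
i=27 'a': node 5→1 (fail-walked)  emit P0@[27:27]
i=28 'c': node 1→2 (fail-walked)
i=29 'a': node 2→3  emit P0@[29:29]
i=30 'a': node 3→1 (fail-walked)  emit P0@[30:30]
i=31 'b': node 1→7
i=32 'a': node 7→16  emit P0@[32:32]
i=33 'c': node 16→17  emit P6@[30:33]
i=34 'a': node 17→3 (fail-walked)  emit P0@[34:34]
i=35 'c': node 3→2 (fail-walked)
i=36 'a': node 2→3  emit P0@[36:36]
i=37 'a': node 3→1 (fail-walked)  emit P0@[37:37]
i=38 'b': node 1→7
i=39 'c': node 7→8
i=40 'a': node 8→9  emit P0@[40:40]
i=41 'b': node 9→10  emit P2@[37:41]
i=42 'a': node 10→16 (fail-walked)  emit P0@[42:42]
i=43 'c': node 16→17  emit P6@[40:43]
i=44 'b': node 17→11 (fail-walked)
i=45 'b': node 11→12  emit P3@[43:45],P5@[44:45]
i=46 'b': node 12→15 (fail-walked)  emit P5@[45:46]

All matches (sorted): [[0,0],[1,0],[3,5],[4,5],[5,5],[6,5],[9,4],[10,0],[11,0],[13,5],[14,5],[15,5],[16,5],[17,0],[20,4],[21,0],[24,0],[25,2],[26,5],[27,0],[29,0],[30,0],[32,0],[33,6],[34,0],[36,0],[37,0],[40,0],[41,2],[42,0],[43,6],[45,3],[45,5],[46,5]]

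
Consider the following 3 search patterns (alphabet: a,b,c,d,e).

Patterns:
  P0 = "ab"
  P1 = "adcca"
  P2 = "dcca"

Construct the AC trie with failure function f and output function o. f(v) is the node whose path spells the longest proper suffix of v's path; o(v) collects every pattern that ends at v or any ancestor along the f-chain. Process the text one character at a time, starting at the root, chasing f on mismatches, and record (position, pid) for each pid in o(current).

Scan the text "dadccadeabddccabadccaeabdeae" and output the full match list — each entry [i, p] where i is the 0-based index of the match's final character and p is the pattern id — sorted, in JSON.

Build:
Trie nodes:
  0='ε' goto a→1 d→7
  1='a' goto b→2 d→3
  2='ab' goto ·  ←P0
  3='ad' goto c→4
  4='adc' goto c→5
  5='adcc' goto a→6
  6='adcca' goto ·  ←P1
  7='d' goto c→8
  8='dc' goto c→9
  9='dcc' goto a→10
  10='dcca' goto ·  ←P2

BFS fail/out derivation:
  fail(1) 'a': from fail(0)=0 chase 'a': 0 ⇒ 0;  out=∅∪out(0)=∅
  fail(7) 'd': from fail(0)=0 chase 'd': 0 ⇒ 0;  out=∅∪out(0)=∅
  fail(2) 'ab': from fail(1)=0 chase 'b': 0 ⇒ 0;  out={0}∪out(0)={0}
  fail(3) 'ad': from fail(1)=0 chase 'd': 0 ⇒ 7;  out=∅∪out(7)=∅
  fail(8) 'dc': from fail(7)=0 chase 'c': 0 ⇒ 0;  out=∅∪out(0)=∅
  fail(4) 'adc': from fail(3)=7 chase 'c': 7 ⇒ 8;  out=∅∪out(8)=∅
  fail(9) 'dcc': from fail(8)=0 chase 'c': 0 ⇒ 0;  out=∅∪out(0)=∅
  fail(5) 'adcc': from fail(4)=8 chase 'c': 8 ⇒ 9;  out=∅∪out(9)=∅
  fail(10) 'dcca': from fail(9)=0 chase 'a': 0 ⇒ 1;  out={2}∪out(1)={2}
  fail(6) 'adcca': from fail(5)=9 chase 'a': 9 ⇒ 10;  out={1}∪out(10)={1,2}

Scan:
pos 0 'd': at 7
pos 1 'a': at 1 (fail-walked)
pos 2 'd': at 3
pos 3 'c': at 4
pos 4 'c': at 5
pos 5 'a': at 6  ** P1@[1:5],P2@[2:5]
pos 6 'd': at 3 (fail-walked)
pos 7 'e': at 0 (fail-walked)
pos 8 'a': at 1
pos 9 'b': at 2  ** P0@[8:9]
pos 10 'd': at 7 (fail-walked)
pos 11 'd': at 7 (fail-walked)
pos 12 'c': at 8
pos 13 'c': at 9
pos 14 'a': at 10  ** P2@[11:14]
pos 15 'b': at 2 (fail-walked)  ** P0@[14:15]
pos 16 'a': at 1 (fail-walked)
pos 17 'd': at 3
pos 18 'c': at 4
pos 19 'c': at 5
pos 20 'a': at 6  ** P1@[16:20],P2@[17:20]
pos 21 'e': at 0 (fail-walked)
pos 22 'a': at 1
pos 23 'b': at 2  ** P0@[22:23]
pos 24 'd': at 7 (fail-walked)
pos 25 'e': at 0 (fail-walked)
pos 26 'a': at 1
pos 27 'e': at 0 (fail-walked)

Result: [[5,1],[5,2],[9,0],[14,2],[15,0],[20,1],[20,2],[23,0]]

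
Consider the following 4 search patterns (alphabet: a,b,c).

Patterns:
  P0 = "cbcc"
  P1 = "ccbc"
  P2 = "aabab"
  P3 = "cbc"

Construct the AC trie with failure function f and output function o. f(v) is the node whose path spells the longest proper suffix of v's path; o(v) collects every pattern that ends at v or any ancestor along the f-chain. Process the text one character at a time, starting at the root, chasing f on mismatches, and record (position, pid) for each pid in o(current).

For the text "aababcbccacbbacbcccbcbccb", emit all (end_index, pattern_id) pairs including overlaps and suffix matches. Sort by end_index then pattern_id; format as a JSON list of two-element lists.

Build automaton:
Trie nodes:
  0='ε' goto a→8 c→1
  1='c' goto b→2 c→5
  2='cb' goto c→3
  3='cbc' goto c→4  [P3 ends]
  4='cbcc' goto ·  [P0 ends]
  5='cc' goto b→6
  6='ccb' goto c→7
  7='ccbc' goto ·  [P1 ends]
  8='a' goto a→9
  9='aa' goto b→10
  10='aab' goto a→11
  11='aaba' goto b→12
  12='aabab' goto ·  [P2 ends]

BFS fail/out derivation:
  fail(1) 'c': from fail(0)=0 chase 'c': 0 ⇒ 0;  out=∅∪out(0)=∅
  fail(8) 'a': from fail(0)=0 chase 'a': 0 ⇒ 0;  out=∅∪out(0)=∅
  fail(2) 'cb': from fail(1)=0 chase 'b': 0 ⇒ 0;  out=∅∪out(0)=∅
  fail(5) 'cc': from fail(1)=0 chase 'c': 0 ⇒ 1;  out=∅∪out(1)=∅
  fail(9) 'aa': from fail(8)=0 chase 'a': 0 ⇒ 8;  out=∅∪out(8)=∅
  fail(3) 'cbc': from fail(2)=0 chase 'c': 0 ⇒ 1;  out={3}∪out(1)={3}
  fail(6) 'ccb': from fail(5)=1 chase 'b': 1 ⇒ 2;  out=∅∪out(2)=∅
  fail(10) 'aab': from fail(9)=8 chase 'b': 8→0 ⇒ 0;  out=∅∪out(0)=∅
  fail(4) 'cbcc': from fail(3)=1 chase 'c': 1 ⇒ 5;  out={0}∪out(5)={0}
  fail(7) 'ccbc': from fail(6)=2 chase 'c': 2 ⇒ 3;  out={1}∪out(3)={1,3}
  fail(11) 'aaba': from fail(10)=0 chase 'a': 0 ⇒ 8;  out=∅∪out(8)=∅
  fail(12) 'aabab': from fail(11)=8 chase 'b': 8→0 ⇒ 0;  out={2}∪out(0)={2}

Run:
[0] read 'a'  n0⇒n8
[1] read 'a'  n8⇒n9
[2] read 'b'  n9⇒n10
[3] read 'a'  n10⇒n11
[4] read 'b'  n11⇒n12  ** P2@[0:4]
[5] read 'c'  n12⇒n1 (fail-walked)
[6] read 'b'  n1⇒n2
[7] read 'c'  n2⇒n3  ** P3@[5:7]
[8] read 'c'  n3⇒n4  ** P0@[5:8]
[9] read 'a'  n4⇒n8 (fail-walked)
[10] read 'c'  n8⇒n1 (fail-walked)
[11] read 'b'  n1⇒n2
[12] read 'b'  n2⇒n0 (fail-walked)
[13] read 'a'  n0⇒n8
[14] read 'c'  n8⇒n1 (fail-walked)
[15] read 'b'  n1⇒n2
[16] read 'c'  n2⇒n3  ** P3@[14:16]
[17] read 'c'  n3⇒n4  ** P0@[14:17]
[18] read 'c'  n4⇒n5 (fail-walked)
[19] read 'b'  n5⇒n6
[20] read 'c'  n6⇒n7  ** P1@[17:20],P3@[18:20]
[21] read 'b'  n7⇒n2 (fail-walked)
[22] read 'c'  n2⇒n3  ** P3@[20:22]
[23] read 'c'  n3⇒n4  ** P0@[20:23]
[24] read 'b'  n4⇒n6 (fail-walked)

Result: [[4,2],[7,3],[8,0],[16,3],[17,0],[20,1],[20,3],[22,3],[23,0]]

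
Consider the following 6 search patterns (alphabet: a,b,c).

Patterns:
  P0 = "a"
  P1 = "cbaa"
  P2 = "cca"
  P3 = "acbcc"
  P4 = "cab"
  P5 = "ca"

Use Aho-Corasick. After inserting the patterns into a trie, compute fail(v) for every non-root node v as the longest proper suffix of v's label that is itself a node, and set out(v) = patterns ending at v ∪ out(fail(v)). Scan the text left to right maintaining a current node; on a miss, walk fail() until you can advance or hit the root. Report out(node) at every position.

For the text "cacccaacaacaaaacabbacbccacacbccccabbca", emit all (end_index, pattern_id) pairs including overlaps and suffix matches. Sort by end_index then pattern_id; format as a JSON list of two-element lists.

Build:
Trie nodes:
  0='ε' goto a→1 c→2
  1='a' goto c→8  [P0 ends]
  2='c' goto a→12 b→3 c→6
  3='cb' goto a→4
  4='cba' goto a→5
  5='cbaa' goto ·  [P1 ends]
  6='cc' goto a→7
  7='cca' goto ·  [P2 ends]
  8='ac' goto b→9
  9='acb' goto c→10
  10='acbc' goto c→11
  11='acbcc' goto ·  [P3 ends]
  12='ca' goto b→13  [P5 ends]
  13='cab' goto ·  [P4 ends]

Failure links (BFS by depth):
  fail(1) 'a': from fail(0)=0 chase 'a': 0 ⇒ 0;  out={0}∪out(0)={0}
  fail(2) 'c': from fail(0)=0 chase 'c': 0 ⇒ 0;  out=∅∪out(0)=∅
  fail(3) 'cb': from fail(2)=0 chase 'b': 0 ⇒ 0;  out=∅∪out(0)=∅
  fail(6) 'cc': from fail(2)=0 chase 'c': 0 ⇒ 2;  out=∅∪out(2)=∅
  fail(8) 'ac': from fail(1)=0 chase 'c': 0 ⇒ 2;  out=∅∪out(2)=∅
  fail(12) 'ca': from fail(2)=0 chase 'a': 0 ⇒ 1;  out={5}∪out(1)={0,5}
  fail(4) 'cba': from fail(3)=0 chase 'a': 0 ⇒ 1;  out=∅∪out(1)={0}
  fail(7) 'cca': from fail(6)=2 chase 'a': 2 ⇒ 12;  out={2}∪out(12)={0,2,5}
  fail(9) 'acb': from fail(8)=2 chase 'b': 2 ⇒ 3;  out=∅∪out(3)=∅
  fail(13) 'cab': from fail(12)=1 chase 'b': 1→0 ⇒ 0;  out={4}∪out(0)={4}
  fail(5) 'cbaa': from fail(4)=1 chase 'a': 1→0 ⇒ 1;  out={1}∪out(1)={0,1}
  fail(10) 'acbc': from fail(9)=3 chase 'c': 3→0 ⇒ 2;  out=∅∪out(2)=∅
  fail(11) 'acbcc': from fail(10)=2 chase 'c': 2 ⇒ 6;  out={3}∪out(6)={3}

Text stream:
[0] read 'c'  n0⇒n2
[1] read 'a'  n2⇒n12  ** P0@[1:1],P5@[0:1]
[2] read 'c'  n12⇒n8 (fail-walked)
[3] read 'c'  n8⇒n6 (fail-walked)
[4] read 'c'  n6⇒n6 (fail-walked)
[5] read 'a'  n6⇒n7  ** P0@[5:5],P2@[3:5],P5@[4:5]
[6] read 'a'  n7⇒n1 (fail-walked)  ** P0@[6:6]
[7] read 'c'  n1⇒n8
[8] read 'a'  n8⇒n12 (fail-walked)  ** P0@[8:8],P5@[7:8]
[9] read 'a'  n12⇒n1 (fail-walked)  ** P0@[9:9]
[10] read 'c'  n1⇒n8
[11] read 'a'  n8⇒n12 (fail-walked)  ** P0@[11:11],P5@[10:11]
[12] read 'a'  n12⇒n1 (fail-walked)  ** P0@[12:12]
[13] read 'a'  n1⇒n1 (fail-walked)  ** P0@[13:13]
[14] read 'a'  n1⇒n1 (fail-walked)  ** P0@[14:14]
[15] read 'c'  n1⇒n8
[16] read 'a'  n8⇒n12 (fail-walked)  ** P0@[16:16],P5@[15:16]
[17] read 'b'  n12⇒n13  ** P4@[15:17]
[18] read 'b'  n13⇒n0 (fail-walked)
[19] read 'a'  n0⇒n1  ** P0@[19:19]
[20] read 'c'  n1⇒n8
[21] read 'b'  n8⇒n9
[22] read 'c'  n9⇒n10
[23] read 'c'  n10⇒n11  ** P3@[19:23]
[24] read 'a'  n11⇒n7 (fail-walked)  ** P0@[24:24],P2@[22:24],P5@[23:24]
[25] read 'c'  n7⇒n8 (fail-walked)
[26] read 'a'  n8⇒n12 (fail-walked)  ** P0@[26:26],P5@[25:26]
[27] read 'c'  n12⇒n8 (fail-walked)
[28] read 'b'  n8⇒n9
[29] read 'c'  n9⇒n10
[30] read 'c'  n10⇒n11  ** P3@[26:30]
[31] read 'c'  n11⇒n6 (fail-walked)
[32] read 'c'  n6⇒n6 (fail-walked)
[33] read 'a'  n6⇒n7  ** P0@[33:33],P2@[31:33],P5@[32:33]
[34] read 'b'  n7⇒n13 (fail-walked)  ** P4@[32:34]
[35] read 'b'  n13⇒n0 (fail-walked)
[36] read 'c'  n0⇒n2
[37] read 'a'  n2⇒n12  ** P0@[37:37],P5@[36:37]

Matches: [[1,0],[1,5],[5,0],[5,2],[5,5],[6,0],[8,0],[8,5],[9,0],[11,0],[11,5],[12,0],[13,0],[14,0],[16,0],[16,5],[17,4],[19,0],[23,3],[24,0],[24,2],[24,5],[26,0],[26,5],[30,3],[33,0],[33,2],[33,5],[34,4],[37,0],[37,5]]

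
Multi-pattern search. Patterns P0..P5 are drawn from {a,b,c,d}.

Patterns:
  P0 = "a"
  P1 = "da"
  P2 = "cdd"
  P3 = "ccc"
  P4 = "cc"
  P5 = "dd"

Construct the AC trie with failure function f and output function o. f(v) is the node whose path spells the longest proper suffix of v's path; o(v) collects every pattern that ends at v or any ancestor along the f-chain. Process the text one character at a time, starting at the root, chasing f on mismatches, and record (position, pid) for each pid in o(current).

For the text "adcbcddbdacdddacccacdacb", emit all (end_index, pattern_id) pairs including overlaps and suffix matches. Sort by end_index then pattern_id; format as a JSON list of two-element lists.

Build:
Trie (insert patterns):
  0='ε' goto a→1 c→4 d→2
  1='a' goto ·  ←P0
  2='d' goto a→3 d→9
  3='da' goto ·  ←P1
  4='c' goto c→7 d→5
  5='cd' goto d→6
  6='cdd' goto ·  ←P2
  7='cc' goto c→8  ←P4
  8='ccc' goto ·  ←P3
  9='dd' goto ·  ←P5

BFS fail/out derivation:
  n1('a'): parent n0 fail=0; on 'a' 0 → fail=0;  out {0}∪∅={0}
  n2('d'): parent n0 fail=0; on 'd' 0 → fail=0;  out ∅∪∅=∅
  n4('c'): parent n0 fail=0; on 'c' 0 → fail=0;  out ∅∪∅=∅
  n3('da'): parent n2 fail=0; on 'a' 0 → fail=1;  out {1}∪{0}={0,1}
  n5('cd'): parent n4 fail=0; on 'd' 0 → fail=2;  out ∅∪∅=∅
  n7('cc'): parent n4 fail=0; on 'c' 0 → fail=4;  out {4}∪∅={4}
  n9('dd'): parent n2 fail=0; on 'd' 0 → fail=2;  out {5}∪∅={5}
  n6('cdd'): parent n5 fail=2; on 'd' 2 → fail=9;  out {2}∪{5}={2,5}
  n8('ccc'): parent n7 fail=4; on 'c' 4 → fail=7;  out {3}∪{4}={3,4}

Text stream:
[0] read 'a'  n0⇒n1  ** P0@[0:0]
[1] read 'd'  n1⇒n2 (fail-walked)
[2] read 'c'  n2⇒n4 (fail-walked)
[3] read 'b'  n4⇒n0 (fail-walked)
[4] read 'c'  n0⇒n4
[5] read 'd'  n4⇒n5
[6] read 'd'  n5⇒n6  ** P2@[4:6],P5@[5:6]
[7] read 'b'  n6⇒n0 (fail-walked)
[8] read 'd'  n0⇒n2
[9] read 'a'  n2⇒n3  ** P0@[9:9],P1@[8:9]
[10] read 'c'  n3⇒n4 (fail-walked)
[11] read 'd'  n4⇒n5
[12] read 'd'  n5⇒n6  ** P2@[10:12],P5@[11:12]
[13] read 'd'  n6⇒n9 (fail-walked)  ** P5@[12:13]
[14] read 'a'  n9⇒n3 (fail-walked)  ** P0@[14:14],P1@[13:14]
[15] read 'c'  n3⇒n4 (fail-walked)
[16] read 'c'  n4⇒n7  ** P4@[15:16]
[17] read 'c'  n7⇒n8  ** P3@[15:17],P4@[16:17]
[18] read 'a'  n8⇒n1 (fail-walked)  ** P0@[18:18]
[19] read 'c'  n1⇒n4 (fail-walked)
[20] read 'd'  n4⇒n5
[21] read 'a'  n5⇒n3 (fail-walked)  ** P0@[21:21],P1@[20:21]
[22] read 'c'  n3⇒n4 (fail-walked)
[23] read 'b'  n4⇒n0 (fail-walked)

All matches (sorted): [[0,0],[6,2],[6,5],[9,0],[9,1],[12,2],[12,5],[13,5],[14,0],[14,1],[16,4],[17,3],[17,4],[18,0],[21,0],[21,1]]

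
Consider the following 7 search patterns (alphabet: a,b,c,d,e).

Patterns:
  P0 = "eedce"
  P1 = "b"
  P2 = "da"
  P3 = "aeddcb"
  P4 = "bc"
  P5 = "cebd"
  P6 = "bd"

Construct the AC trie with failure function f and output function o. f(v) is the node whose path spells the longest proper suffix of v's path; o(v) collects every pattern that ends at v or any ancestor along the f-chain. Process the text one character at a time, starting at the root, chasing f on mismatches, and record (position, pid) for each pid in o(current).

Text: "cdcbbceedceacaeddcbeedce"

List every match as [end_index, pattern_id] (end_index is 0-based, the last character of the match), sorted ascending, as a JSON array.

Construct AC machine:
Trie nodes:
  0='ε' goto a→9 b→6 c→16 d→7 e→1
  1='e' goto e→2
  2='ee' goto d→3
  3='eed' goto c→4
  4='eedc' goto e→5
  5='eedce' goto ·  [P0 ends]
  6='b' goto c→15 d→20  [P1 ends]
  7='d' goto a→8
  8='da' goto ·  [P2 ends]
  9='a' goto e→10
  10='ae' goto d→11
  11='aed' goto d→12
  12='aedd' goto c→13
  13='aeddc' goto b→14
  14='aeddcb' goto ·  [P3 ends]
  15='bc' goto ·  [P4 ends]
  16='c' goto e→17
  17='ce' goto b→18
  18='ceb' goto d→19
  19='cebd' goto ·  [P5 ends]
  20='bd' goto ·  [P6 ends]

Failure links (BFS by depth):
  fail(1) 'e': from fail(0)=0 chase 'e': 0 ⇒ 0;  out=∅∪out(0)=∅
  fail(6) 'b': from fail(0)=0 chase 'b': 0 ⇒ 0;  out={1}∪out(0)={1}
  fail(7) 'd': from fail(0)=0 chase 'd': 0 ⇒ 0;  out=∅∪out(0)=∅
  fail(9) 'a': from fail(0)=0 chase 'a': 0 ⇒ 0;  out=∅∪out(0)=∅
  fail(16) 'c': from fail(0)=0 chase 'c': 0 ⇒ 0;  out=∅∪out(0)=∅
  fail(2) 'ee': from fail(1)=0 chase 'e': 0 ⇒ 1;  out=∅∪out(1)=∅
  fail(8) 'da': from fail(7)=0 chase 'a': 0 ⇒ 9;  out={2}∪out(9)={2}
  fail(10) 'ae': from fail(9)=0 chase 'e': 0 ⇒ 1;  out=∅∪out(1)=∅
  fail(15) 'bc': from fail(6)=0 chase 'c': 0 ⇒ 16;  out={4}∪out(16)={4}
  fail(17) 'ce': from fail(16)=0 chase 'e': 0 ⇒ 1;  out=∅∪out(1)=∅
  fail(20) 'bd': from fail(6)=0 chase 'd': 0 ⇒ 7;  out={6}∪out(7)={6}
  fail(3) 'eed': from fail(2)=1 chase 'd': 1→0 ⇒ 7;  out=∅∪out(7)=∅
  fail(11) 'aed': from fail(10)=1 chase 'd': 1→0 ⇒ 7;  out=∅∪out(7)=∅
  fail(18) 'ceb': from fail(17)=1 chase 'b': 1→0 ⇒ 6;  out=∅∪out(6)={1}
  fail(4) 'eedc': from fail(3)=7 chase 'c': 7→0 ⇒ 16;  out=∅∪out(16)=∅
  fail(12) 'aedd': from fail(11)=7 chase 'd': 7→0 ⇒ 7;  out=∅∪out(7)=∅
  fail(19) 'cebd': from fail(18)=6 chase 'd': 6 ⇒ 20;  out={5}∪out(20)={5,6}
  fail(5) 'eedce': from fail(4)=16 chase 'e': 16 ⇒ 17;  out={0}∪out(17)={0}
  fail(13) 'aeddc': from fail(12)=7 chase 'c': 7→0 ⇒ 16;  out=∅∪out(16)=∅
  fail(14) 'aeddcb': from fail(13)=16 chase 'b': 16→0 ⇒ 6;  out={3}∪out(6)={1,3}

Scan:
[0] read 'c'  n0⇒n16
[1] read 'd'  n16⇒n7 (fail-walked)
[2] read 'c'  n7⇒n16 (fail-walked)
[3] read 'b'  n16⇒n6 (fail-walked)  → match P1@[3:3]
[4] read 'b'  n6⇒n6 (fail-walked)  → match P1@[4:4]
[5] read 'c'  n6⇒n15  → match P4@[4:5]
[6] read 'e'  n15⇒n17 (fail-walked)
[7] read 'e'  n17⇒n2 (fail-walked)
[8] read 'd'  n2⇒n3
[9] read 'c'  n3⇒n4
[10] read 'e'  n4⇒n5  → match P0@[6:10]
[11] read 'a'  n5⇒n9 (fail-walked)
[12] read 'c'  n9⇒n16 (fail-walked)
[13] read 'a'  n16⇒n9 (fail-walked)
[14] read 'e'  n9⇒n10
[15] read 'd'  n10⇒n11
[16] read 'd'  n11⇒n12
[17] read 'c'  n12⇒n13
[18] read 'b'  n13⇒n14  → match P1@[18:18],P3@[13:18]
[19] read 'e'  n14⇒n1 (fail-walked)
[20] read 'e'  n1⇒n2
[21] read 'd'  n2⇒n3
[22] read 'c'  n3⇒n4
[23] read 'e'  n4⇒n5  → match P0@[19:23]

All matches (sorted): [[3,1],[4,1],[5,4],[10,0],[18,1],[18,3],[23,0]]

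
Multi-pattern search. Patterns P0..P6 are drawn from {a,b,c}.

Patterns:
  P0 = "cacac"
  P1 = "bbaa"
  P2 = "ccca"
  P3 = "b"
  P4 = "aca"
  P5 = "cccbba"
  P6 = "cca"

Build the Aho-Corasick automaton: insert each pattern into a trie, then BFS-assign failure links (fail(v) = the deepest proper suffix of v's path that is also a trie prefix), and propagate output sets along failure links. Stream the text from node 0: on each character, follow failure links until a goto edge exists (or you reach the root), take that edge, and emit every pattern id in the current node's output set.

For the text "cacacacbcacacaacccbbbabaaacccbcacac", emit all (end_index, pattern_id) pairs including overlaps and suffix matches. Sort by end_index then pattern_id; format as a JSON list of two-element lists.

Build:
Trie (insert patterns):
  n0 'ε': a→13 b→6 c→1
  n1 'c': a→2 c→10
  n2 'ca': c→3
  n3 'cac': a→4
  n4 'caca': c→5
  n5 'cacac': ·  [P0 ends]
  n6 'b': b→7  [P3 ends]
  n7 'bb': a→8
  n8 'bba': a→9
  n9 'bbaa': ·  [P1 ends]
  n10 'cc': a→19 c→11
  n11 'ccc': a→12 b→16
  n12 'ccca': ·  [P2 ends]
  n13 'a': c→14
  n14 'ac': a→15
  n15 'aca': ·  [P4 ends]
  n16 'cccb': b→17
  n17 'cccbb': a→18
  n18 'cccbba': ·  [P5 ends]
  n19 'cca': ·  [P6 ends]

Failure links (BFS by depth):
  fail(1) 'c': from fail(0)=0 chase 'c': 0 ⇒ 0;  out=∅∪out(0)=∅
  fail(6) 'b': from fail(0)=0 chase 'b': 0 ⇒ 0;  out={3}∪out(0)={3}
  fail(13) 'a': from fail(0)=0 chase 'a': 0 ⇒ 0;  out=∅∪out(0)=∅
  fail(2) 'ca': from fail(1)=0 chase 'a': 0 ⇒ 13;  out=∅∪out(13)=∅
  fail(7) 'bb': from fail(6)=0 chase 'b': 0 ⇒ 6;  out=∅∪out(6)={3}
  fail(10) 'cc': from fail(1)=0 chase 'c': 0 ⇒ 1;  out=∅∪out(1)=∅
  fail(14) 'ac': from fail(13)=0 chase 'c': 0 ⇒ 1;  out=∅∪out(1)=∅
  fail(3) 'cac': from fail(2)=13 chase 'c': 13 ⇒ 14;  out=∅∪out(14)=∅
  fail(8) 'bba': from fail(7)=6 chase 'a': 6→0 ⇒ 13;  out=∅∪out(13)=∅
  fail(11) 'ccc': from fail(10)=1 chase 'c': 1 ⇒ 10;  out=∅∪out(10)=∅
  fail(15) 'aca': from fail(14)=1 chase 'a': 1 ⇒ 2;  out={4}∪out(2)={4}
  fail(19) 'cca': from fail(10)=1 chase 'a': 1 ⇒ 2;  out={6}∪out(2)={6}
  fail(4) 'caca': from fail(3)=14 chase 'a': 14 ⇒ 15;  out=∅∪out(15)={4}
  fail(9) 'bbaa': from fail(8)=13 chase 'a': 13→0 ⇒ 13;  out={1}∪out(13)={1}
  fail(12) 'ccca': from fail(11)=10 chase 'a': 10 ⇒ 19;  out={2}∪out(19)={2,6}
  fail(16) 'cccb': from fail(11)=10 chase 'b': 10→1→0 ⇒ 6;  out=∅∪out(6)={3}
  fail(5) 'cacac': from fail(4)=15 chase 'c': 15→2 ⇒ 3;  out={0}∪out(3)={0}
  fail(17) 'cccbb': from fail(16)=6 chase 'b': 6 ⇒ 7;  out=∅∪out(7)={3}
  fail(18) 'cccbba': from fail(17)=7 chase 'a': 7 ⇒ 8;  out={5}∪out(8)={5}

Run:
i=0 'c': node 0→1
i=1 'a': node 1→2
i=2 'c': node 2→3
i=3 'a': node 3→4  emit P4@[1:3]
i=4 'c': node 4→5  emit P0@[0:4]
i=5 'a': node 5→4 ·f  emit P4@[3:5]
i=6 'c': node 4→5  emit P0@[2:6]
i=7 'b': node 5→6 ·f  emit P3@[7:7]
i=8 'c': node 6→1 ·f
i=9 'a': node 1→2
i=10 'c': node 2→3
i=11 'a': node 3→4  emit P4@[9:11]
i=12 'c': node 4→5  emit P0@[8:12]
i=13 'a': node 5→4 ·f  emit P4@[11:13]
i=14 'a': node 4→13 ·f
i=15 'c': node 13→14
i=16 'c': node 14→10 ·f
i=17 'c': node 10→11
i=18 'b': node 11→16  emit P3@[18:18]
i=19 'b': node 16→17  emit P3@[19:19]
i=20 'b': node 17→7 ·f  emit P3@[20:20]
i=21 'a': node 7→8
i=22 'b': node 8→6 ·f  emit P3@[22:22]
i=23 'a': node 6→13 ·f
i=24 'a': node 13→13 ·f
i=25 'a': node 13→13 ·f
i=26 'c': node 13→14
i=27 'c': node 14→10 ·f
i=28 'c': node 10→11
i=29 'b': node 11→16  emit P3@[29:29]
i=30 'c': node 16→1 ·f
i=31 'a': node 1→2
i=32 'c': node 2→3
i=33 'a': node 3→4  emit P4@[31:33]
i=34 'c': node 4→5  emit P0@[30:34]

Matches: [[3,4],[4,0],[5,4],[6,0],[7,3],[11,4],[12,0],[13,4],[18,3],[19,3],[20,3],[22,3],[29,3],[33,4],[34,0]]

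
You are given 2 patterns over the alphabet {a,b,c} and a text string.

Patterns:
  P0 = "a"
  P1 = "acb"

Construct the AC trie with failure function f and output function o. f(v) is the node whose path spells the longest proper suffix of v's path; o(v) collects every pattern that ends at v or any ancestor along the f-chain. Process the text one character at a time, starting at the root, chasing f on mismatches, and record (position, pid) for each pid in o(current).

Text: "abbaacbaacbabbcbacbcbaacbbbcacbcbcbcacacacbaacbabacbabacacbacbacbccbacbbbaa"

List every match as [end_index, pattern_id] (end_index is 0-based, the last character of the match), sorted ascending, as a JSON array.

Build:
Trie nodes:
  0='ε' goto a→1
  1='a' goto c→2  ←P0
  2='ac' goto b→3
  3='acb' goto ·  ←P1

Failure links (BFS by depth):
  n1('a'): parent n0 fail=0; on 'a' 0 → fail=0;  out {0}∪∅={0}
  n2('ac'): parent n1 fail=0; on 'c' 0 → fail=0;  out ∅∪∅=∅
  n3('acb'): parent n2 fail=0; on 'b' 0 → fail=0;  out {1}∪∅={1}

Text stream:
pos 0 'a': at 1  → match P0@[0:0]
pos 1 'b': at 0 ·f
pos 2 'b': at 0
pos 3 'a': at 1  → match P0@[3:3]
pos 4 'a': at 1 ·f  → match P0@[4:4]
pos 5 'c': at 2
pos 6 'b': at 3  → match P1@[4:6]
pos 7 'a': at 1 ·f  → match P0@[7:7]
pos 8 'a': at 1 ·f  → match P0@[8:8]
pos 9 'c': at 2
pos 10 'b': at 3  → match P1@[8:10]
pos 11 'a': at 1 ·f  → match P0@[11:11]
pos 12 'b': at 0 ·f
pos 13 'b': at 0
pos 14 'c': at 0
pos 15 'b': at 0
pos 16 'a': at 1  → match P0@[16:16]
pos 17 'c': at 2
pos 18 'b': at 3  → match P1@[16:18]
pos 19 'c': at 0 ·f
pos 20 'b': at 0
pos 21 'a': at 1  → match P0@[21:21]
pos 22 'a': at 1 ·f  → match P0@[22:22]
pos 23 'c': at 2
pos 24 'b': at 3  → match P1@[22:24]
pos 25 'b': at 0 ·f
pos 26 'b': at 0
pos 27 'c': at 0
pos 28 'a': at 1  → match P0@[28:28]
pos 29 'c': at 2
pos 30 'b': at 3  → match P1@[28:30]
pos 31 'c': at 0 ·f
pos 32 'b': at 0
pos 33 'c': at 0
pos 34 'b': at 0
pos 35 'c': at 0
pos 36 'a': at 1  → match P0@[36:36]
pos 37 'c': at 2
pos 38 'a': at 1 ·f  → match P0@[38:38]
pos 39 'c': at 2
pos 40 'a': at 1 ·f  → match P0@[40:40]
pos 41 'c': at 2
pos 42 'b': at 3  → match P1@[40:42]
pos 43 'a': at 1 ·f  → match P0@[43:43]
pos 44 'a': at 1 ·f  → match P0@[44:44]
pos 45 'c': at 2
pos 46 'b': at 3  → match P1@[44:46]
pos 47 'a': at 1 ·f  → match P0@[47:47]
pos 48 'b': at 0 ·f
pos 49 'a': at 1  → match P0@[49:49]
pos 50 'c': at 2
pos 51 'b': at 3  → match P1@[49:51]
pos 52 'a': at 1 ·f  → match P0@[52:52]
pos 53 'b': at 0 ·f
pos 54 'a': at 1  → match P0@[54:54]
pos 55 'c': at 2
pos 56 'a': at 1 ·f  → match P0@[56:56]
pos 57 'c': at 2
pos 58 'b': at 3  → match P1@[56:58]
pos 59 'a': at 1 ·f  → match P0@[59:59]
pos 60 'c': at 2
pos 61 'b': at 3  → match P1@[59:61]
pos 62 'a': at 1 ·f  → match P0@[62:62]
pos 63 'c': at 2
pos 64 'b': at 3  → match P1@[62:64]
pos 65 'c': at 0 ·f
pos 66 'c': at 0
pos 67 'b': at 0
pos 68 'a': at 1  → match P0@[68:68]
pos 69 'c': at 2
pos 70 'b': at 3  → match P1@[68:70]
pos 71 'b': at 0 ·f
pos 72 'b': at 0
pos 73 'a': at 1  → match P0@[73:73]
pos 74 'a': at 1 ·f  → match P0@[74:74]

All matches (sorted): [[0,0],[3,0],[4,0],[6,1],[7,0],[8,0],[10,1],[11,0],[16,0],[18,1],[21,0],[22,0],[24,1],[28,0],[30,1],[36,0],[38,0],[40,0],[42,1],[43,0],[44,0],[46,1],[47,0],[49,0],[51,1],[52,0],[54,0],[56,0],[58,1],[59,0],[61,1],[62,0],[64,1],[68,0],[70,1],[73,0],[74,0]]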